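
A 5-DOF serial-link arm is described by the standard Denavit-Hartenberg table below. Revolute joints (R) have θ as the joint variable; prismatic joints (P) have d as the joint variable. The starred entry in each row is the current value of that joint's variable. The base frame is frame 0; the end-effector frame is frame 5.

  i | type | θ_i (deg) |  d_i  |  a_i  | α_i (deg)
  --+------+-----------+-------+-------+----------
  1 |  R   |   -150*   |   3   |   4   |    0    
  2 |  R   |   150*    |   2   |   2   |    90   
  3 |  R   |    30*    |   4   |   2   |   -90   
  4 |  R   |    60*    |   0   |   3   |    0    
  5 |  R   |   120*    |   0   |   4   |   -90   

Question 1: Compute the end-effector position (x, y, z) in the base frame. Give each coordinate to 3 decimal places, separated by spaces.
-1.897 -3.402 4.750

after link 1: o_1 = (-3.4641, -2.0000, 3.0000)
after link 2: o_2 = (-1.4641, -2.0000, 5.0000)
after link 3: o_3 = (0.2679, -6.0000, 6.0000)
after link 4: o_4 = (1.5670, -3.4019, 6.7500)
after link 5: o_5 = (-1.8971, -3.4019, 4.7500)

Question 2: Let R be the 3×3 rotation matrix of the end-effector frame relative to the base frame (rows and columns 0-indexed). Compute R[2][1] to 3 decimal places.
End-effector y-axis (col 1 of R) = (0.5000,-0.0000,-0.8660)
R[2][1] = -0.8660

-0.866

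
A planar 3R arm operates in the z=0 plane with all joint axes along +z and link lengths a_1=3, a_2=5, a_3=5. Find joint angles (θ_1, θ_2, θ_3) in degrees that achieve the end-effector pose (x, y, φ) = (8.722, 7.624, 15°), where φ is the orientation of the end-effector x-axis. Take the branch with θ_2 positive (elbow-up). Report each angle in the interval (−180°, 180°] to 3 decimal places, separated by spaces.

wrist centre = target − a_3·(cos φ, sin φ) = (3.8924, 6.3299)
cos θ_2 = (55.2182−3²−5²)/(2·3·5) = 0.7073; θ_2 = 44.9864° (elbow-up)
β = atan2(6.3299,3.8924) = 58.4119°; ψ = atan2(3.5347,6.5364) = 28.4033°
θ_1 = β − ψ = 30.0086°
θ_3 = φ − θ_1 − θ_2 = -59.9950° (wrapped to (-180°,180°])

30.009 44.986 -59.995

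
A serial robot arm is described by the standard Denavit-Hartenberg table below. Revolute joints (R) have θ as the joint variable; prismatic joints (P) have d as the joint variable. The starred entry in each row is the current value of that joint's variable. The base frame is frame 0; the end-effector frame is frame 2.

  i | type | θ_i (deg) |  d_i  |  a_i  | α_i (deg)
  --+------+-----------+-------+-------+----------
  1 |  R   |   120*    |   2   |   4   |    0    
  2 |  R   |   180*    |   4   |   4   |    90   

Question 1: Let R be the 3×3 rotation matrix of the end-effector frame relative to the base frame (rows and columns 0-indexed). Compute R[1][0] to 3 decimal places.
End-effector x-axis (col 0 of R) = (0.5000,-0.8660,0.0000)
R[1][0] = -0.8660

-0.866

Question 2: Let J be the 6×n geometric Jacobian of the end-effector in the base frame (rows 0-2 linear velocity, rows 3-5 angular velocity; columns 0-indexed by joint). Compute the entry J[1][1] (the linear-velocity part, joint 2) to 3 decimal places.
axis z_1 = (0.0000,0.0000,1.0000); lever o_n−o_1 = (2.0000,-3.4641,4.0000)
cross product → J_v[:, 1] = (3.4641,2.0000,-0.0000)
J_ω[:, 1] = z_1
entry J[1][1] = 2.0000

2.000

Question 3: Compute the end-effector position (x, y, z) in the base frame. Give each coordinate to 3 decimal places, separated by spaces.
after link 1: o_1 = (-2.0000, 3.4641, 2.0000)
after link 2: o_2 = (-0.0000, -0.0000, 6.0000)

-0.000 -0.000 6.000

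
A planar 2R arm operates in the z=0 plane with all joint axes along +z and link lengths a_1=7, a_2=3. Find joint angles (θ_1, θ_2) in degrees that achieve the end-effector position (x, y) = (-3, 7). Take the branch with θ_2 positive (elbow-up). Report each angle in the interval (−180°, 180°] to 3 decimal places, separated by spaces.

90.000 90.000

cos θ_2 = (58.0000−7²−3²)/(2·7·3) = 0.0000; θ_2 = 90.0000° (elbow-up)
β = atan2(7.0000,-3.0000) = 113.1986°; ψ = atan2(3.0000,7.0000) = 23.1986°
θ_1 = β − ψ = 90.0000°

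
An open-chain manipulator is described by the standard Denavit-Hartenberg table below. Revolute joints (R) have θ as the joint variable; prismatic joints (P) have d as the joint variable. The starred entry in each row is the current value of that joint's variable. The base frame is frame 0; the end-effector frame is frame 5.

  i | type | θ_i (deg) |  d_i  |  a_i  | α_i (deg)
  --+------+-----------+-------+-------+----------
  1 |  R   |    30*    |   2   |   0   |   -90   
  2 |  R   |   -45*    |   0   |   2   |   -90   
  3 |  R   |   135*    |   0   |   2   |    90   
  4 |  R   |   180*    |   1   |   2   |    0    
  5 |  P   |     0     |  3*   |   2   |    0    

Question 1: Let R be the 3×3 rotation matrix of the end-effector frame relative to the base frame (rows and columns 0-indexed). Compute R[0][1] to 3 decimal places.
End-effector y-axis (col 1 of R) = (-0.6124,-0.3536,0.7071)
R[0][1] = -0.6124

-0.612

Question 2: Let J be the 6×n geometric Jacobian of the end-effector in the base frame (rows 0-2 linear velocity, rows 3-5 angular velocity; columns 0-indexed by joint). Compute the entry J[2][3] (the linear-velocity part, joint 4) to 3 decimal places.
2.828

axis z_3 = (0.7866,-0.3624,0.5000); lever o_n−o_3 = (3.4641,2.0000,4.0000)
cross product → J_v[:, 3] = (-2.4495,-1.4142,2.8284)
J_ω[:, 3] = z_3
entry J[2][3] = 2.8284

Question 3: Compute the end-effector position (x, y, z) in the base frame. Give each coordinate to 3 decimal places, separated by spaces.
after link 1: o_1 = (0.0000, 0.0000, 2.0000)
after link 2: o_2 = (1.2247, 0.7071, 3.4142)
after link 3: o_3 = (1.0658, -1.0176, 2.4142)
after link 4: o_4 = (2.0113, 0.3447, 3.9142)
after link 5: o_5 = (4.5299, 0.9824, 6.4142)

4.530 0.982 6.414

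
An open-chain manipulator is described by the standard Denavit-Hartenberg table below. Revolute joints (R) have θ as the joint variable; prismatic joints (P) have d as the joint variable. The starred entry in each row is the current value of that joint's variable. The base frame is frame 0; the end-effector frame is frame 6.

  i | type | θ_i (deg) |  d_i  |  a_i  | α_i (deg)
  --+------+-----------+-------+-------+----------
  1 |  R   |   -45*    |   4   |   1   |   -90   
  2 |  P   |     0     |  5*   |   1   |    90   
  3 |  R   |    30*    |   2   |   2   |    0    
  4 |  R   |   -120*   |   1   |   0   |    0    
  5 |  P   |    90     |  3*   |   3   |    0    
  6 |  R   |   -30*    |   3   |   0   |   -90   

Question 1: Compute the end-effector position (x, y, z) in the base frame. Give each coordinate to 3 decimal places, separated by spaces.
after link 1: o_1 = (0.7071, -0.7071, 4.0000)
after link 2: o_2 = (4.9497, 2.1213, 4.0000)
after link 3: o_3 = (6.8816, 1.6037, 6.0000)
after link 4: o_4 = (6.8816, 1.6037, 7.0000)
after link 5: o_5 = (9.0029, -0.5176, 10.0000)
after link 6: o_6 = (9.0029, -0.5176, 13.0000)

9.003 -0.518 13.000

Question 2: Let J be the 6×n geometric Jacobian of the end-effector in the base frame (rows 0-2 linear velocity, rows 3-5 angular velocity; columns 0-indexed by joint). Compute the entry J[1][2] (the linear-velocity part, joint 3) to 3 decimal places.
4.053

axis z_2 = (0.0000,0.0000,1.0000); lever o_n−o_2 = (4.0532,-2.6390,9.0000)
cross product → J_v[:, 2] = (2.6390,4.0532,-0.0000)
J_ω[:, 2] = z_2
entry J[1][2] = 4.0532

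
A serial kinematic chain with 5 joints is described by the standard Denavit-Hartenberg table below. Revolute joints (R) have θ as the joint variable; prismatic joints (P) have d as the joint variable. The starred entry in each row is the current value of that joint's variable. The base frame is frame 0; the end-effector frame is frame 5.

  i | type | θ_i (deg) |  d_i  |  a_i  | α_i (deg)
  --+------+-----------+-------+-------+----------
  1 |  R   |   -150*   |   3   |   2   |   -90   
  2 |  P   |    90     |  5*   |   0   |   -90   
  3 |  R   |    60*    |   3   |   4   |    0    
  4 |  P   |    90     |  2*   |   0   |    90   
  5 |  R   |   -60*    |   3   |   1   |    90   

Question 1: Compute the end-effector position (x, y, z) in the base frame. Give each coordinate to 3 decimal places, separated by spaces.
after link 1: o_1 = (-1.7321, -1.0000, 3.0000)
after link 2: o_2 = (0.7679, -5.3301, 3.0000)
after link 3: o_3 = (1.6340, -0.8301, 1.0000)
after link 4: o_4 = (3.3660, 0.1699, 1.0000)
after link 5: o_5 = (1.1920, 2.2034, -0.0670)

1.192 2.203 -0.067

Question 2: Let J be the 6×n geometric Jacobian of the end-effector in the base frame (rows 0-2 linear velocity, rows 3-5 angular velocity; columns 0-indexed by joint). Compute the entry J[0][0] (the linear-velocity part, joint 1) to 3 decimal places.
-2.203

axis z_0 = ẑ; lever o_n−o_0 = (1.1920,2.2034,-0.0670)
cross product → J_v[:, 0] = (-2.2034,1.1920,0.0000)
J_ω[:, 0] = z_0
entry J[0][0] = -2.2034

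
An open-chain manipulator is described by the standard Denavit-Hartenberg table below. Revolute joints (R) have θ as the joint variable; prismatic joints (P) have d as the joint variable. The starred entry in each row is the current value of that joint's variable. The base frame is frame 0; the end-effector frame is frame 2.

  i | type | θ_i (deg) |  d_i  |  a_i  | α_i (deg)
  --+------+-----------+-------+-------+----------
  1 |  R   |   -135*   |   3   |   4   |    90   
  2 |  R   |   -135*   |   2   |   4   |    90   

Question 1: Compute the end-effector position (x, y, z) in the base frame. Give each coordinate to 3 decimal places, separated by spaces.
-2.243 0.586 0.172

after link 1: o_1 = (-2.8284, -2.8284, 3.0000)
after link 2: o_2 = (-2.2426, 0.5858, 0.1716)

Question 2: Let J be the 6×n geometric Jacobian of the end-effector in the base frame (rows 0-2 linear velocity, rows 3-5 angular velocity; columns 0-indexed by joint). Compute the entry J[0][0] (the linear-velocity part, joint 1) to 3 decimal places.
-0.586

axis z_0 = ẑ; lever o_n−o_0 = (-2.2426,0.5858,0.1716)
cross product → J_v[:, 0] = (-0.5858,-2.2426,0.0000)
J_ω[:, 0] = z_0
entry J[0][0] = -0.5858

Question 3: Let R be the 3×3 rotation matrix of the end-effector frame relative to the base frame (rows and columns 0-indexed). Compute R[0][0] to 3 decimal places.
End-effector x-axis (col 0 of R) = (0.5000,0.5000,-0.7071)
R[0][0] = 0.5000

0.500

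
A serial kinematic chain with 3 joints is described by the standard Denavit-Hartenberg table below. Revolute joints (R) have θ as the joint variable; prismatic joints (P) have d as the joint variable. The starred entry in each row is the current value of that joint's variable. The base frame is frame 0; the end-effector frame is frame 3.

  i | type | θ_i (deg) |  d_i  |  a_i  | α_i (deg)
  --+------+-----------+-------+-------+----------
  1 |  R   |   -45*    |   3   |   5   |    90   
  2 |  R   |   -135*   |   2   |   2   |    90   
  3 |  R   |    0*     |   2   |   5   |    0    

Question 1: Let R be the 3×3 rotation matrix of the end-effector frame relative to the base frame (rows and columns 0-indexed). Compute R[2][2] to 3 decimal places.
End-effector z-axis (col 2 of R) = (-0.5000,0.5000,0.7071)
R[2][2] = 0.7071

0.707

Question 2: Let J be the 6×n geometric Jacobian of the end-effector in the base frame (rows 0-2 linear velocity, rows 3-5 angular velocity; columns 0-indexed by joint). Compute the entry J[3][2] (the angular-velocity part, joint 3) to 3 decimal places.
axis z_2 = (-0.5000,0.5000,0.7071); lever o_n−o_2 = (-3.5000,3.5000,-2.1213)
cross product → J_v[:, 2] = (-3.5355,-3.5355,0.0000)
J_ω[:, 2] = z_2
entry J[3][2] = -0.5000

-0.500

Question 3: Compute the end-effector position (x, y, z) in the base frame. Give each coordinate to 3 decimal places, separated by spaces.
after link 1: o_1 = (3.5355, -3.5355, 3.0000)
after link 2: o_2 = (1.1213, -3.9497, 1.5858)
after link 3: o_3 = (-2.3787, -0.4497, -0.5355)

-2.379 -0.450 -0.536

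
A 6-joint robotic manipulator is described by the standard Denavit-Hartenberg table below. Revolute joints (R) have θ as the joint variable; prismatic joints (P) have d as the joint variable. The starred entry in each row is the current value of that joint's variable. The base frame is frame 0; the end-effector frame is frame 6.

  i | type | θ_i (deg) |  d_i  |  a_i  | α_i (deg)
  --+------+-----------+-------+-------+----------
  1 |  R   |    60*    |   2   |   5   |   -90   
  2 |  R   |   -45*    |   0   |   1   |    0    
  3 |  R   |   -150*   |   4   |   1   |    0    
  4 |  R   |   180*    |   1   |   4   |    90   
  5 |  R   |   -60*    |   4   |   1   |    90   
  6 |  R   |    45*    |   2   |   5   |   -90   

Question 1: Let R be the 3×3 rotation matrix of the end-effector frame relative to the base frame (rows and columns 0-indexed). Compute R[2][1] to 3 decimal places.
0.224

End-effector y-axis (col 1 of R) = (-0.0148,0.9744,0.2241)
R[2][1] = 0.2241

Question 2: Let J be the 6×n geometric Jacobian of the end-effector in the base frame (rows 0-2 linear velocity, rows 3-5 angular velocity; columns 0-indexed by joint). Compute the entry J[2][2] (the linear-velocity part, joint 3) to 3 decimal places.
-1.465

axis z_2 = (-0.8660,0.5000,0.0000); lever o_n−o_2 = (0.6700,1.3047,8.1939)
cross product → J_v[:, 2] = (4.0969,7.0961,-1.4649)
J_ω[:, 2] = z_2
entry J[2][2] = -1.4649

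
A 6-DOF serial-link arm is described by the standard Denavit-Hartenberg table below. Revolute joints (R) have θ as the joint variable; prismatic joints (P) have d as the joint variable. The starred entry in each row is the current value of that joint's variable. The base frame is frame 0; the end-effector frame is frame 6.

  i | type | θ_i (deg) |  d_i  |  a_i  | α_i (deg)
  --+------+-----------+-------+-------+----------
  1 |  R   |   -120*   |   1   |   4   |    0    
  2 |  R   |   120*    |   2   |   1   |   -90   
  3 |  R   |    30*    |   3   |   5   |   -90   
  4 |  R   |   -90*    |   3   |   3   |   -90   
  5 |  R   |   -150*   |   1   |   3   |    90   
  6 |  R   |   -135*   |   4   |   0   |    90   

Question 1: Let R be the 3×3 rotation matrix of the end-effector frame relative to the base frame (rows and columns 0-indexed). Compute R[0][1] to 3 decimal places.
End-effector y-axis (col 1 of R) = (0.4330,-0.5000,0.7500)
R[0][1] = 0.4330

0.433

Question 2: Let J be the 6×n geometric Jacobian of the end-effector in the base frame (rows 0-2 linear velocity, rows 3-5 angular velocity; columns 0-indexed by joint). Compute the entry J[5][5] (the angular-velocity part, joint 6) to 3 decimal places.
axis z_5 = (0.4330,-0.5000,0.7500); lever o_n−o_5 = (1.7321,-2.0000,3.0000)
cross product → J_v[:, 5] = (0.0000,0.0000,0.0000)
J_ω[:, 5] = z_5
entry J[5][5] = 0.7500

0.750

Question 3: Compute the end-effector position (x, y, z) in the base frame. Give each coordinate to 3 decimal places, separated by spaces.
after link 1: o_1 = (-2.0000, -3.4641, 1.0000)
after link 2: o_2 = (-1.0000, -3.4641, 3.0000)
after link 3: o_3 = (3.3301, -0.4641, 0.5000)
after link 4: o_4 = (1.8301, 2.5359, -2.0981)
after link 5: o_5 = (1.9462, -0.0622, -3.8971)
after link 6: o_6 = (3.6782, -2.0622, -0.8971)

3.678 -2.062 -0.897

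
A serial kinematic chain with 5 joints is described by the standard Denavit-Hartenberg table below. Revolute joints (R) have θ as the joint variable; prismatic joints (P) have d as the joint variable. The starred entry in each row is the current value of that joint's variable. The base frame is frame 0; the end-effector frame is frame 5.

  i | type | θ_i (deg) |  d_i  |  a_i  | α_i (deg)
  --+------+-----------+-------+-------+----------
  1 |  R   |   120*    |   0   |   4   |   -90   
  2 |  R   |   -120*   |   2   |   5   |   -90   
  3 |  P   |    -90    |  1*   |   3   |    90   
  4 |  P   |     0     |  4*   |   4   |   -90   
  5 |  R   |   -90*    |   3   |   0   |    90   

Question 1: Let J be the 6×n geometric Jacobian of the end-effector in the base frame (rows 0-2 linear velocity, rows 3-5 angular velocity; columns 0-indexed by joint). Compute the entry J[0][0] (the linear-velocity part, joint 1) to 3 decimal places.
axis z_0 = ẑ; lever o_n−o_0 = (-11.2763,1.5311,2.8660)
cross product → J_v[:, 0] = (-1.5311,-11.2763,0.0000)
J_ω[:, 0] = z_0
entry J[0][0] = -1.5311

-1.531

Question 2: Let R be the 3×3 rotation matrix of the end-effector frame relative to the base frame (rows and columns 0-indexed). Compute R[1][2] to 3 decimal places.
End-effector z-axis (col 2 of R) = (0.8660,0.5000,-0.0000)
R[1][2] = 0.5000

0.500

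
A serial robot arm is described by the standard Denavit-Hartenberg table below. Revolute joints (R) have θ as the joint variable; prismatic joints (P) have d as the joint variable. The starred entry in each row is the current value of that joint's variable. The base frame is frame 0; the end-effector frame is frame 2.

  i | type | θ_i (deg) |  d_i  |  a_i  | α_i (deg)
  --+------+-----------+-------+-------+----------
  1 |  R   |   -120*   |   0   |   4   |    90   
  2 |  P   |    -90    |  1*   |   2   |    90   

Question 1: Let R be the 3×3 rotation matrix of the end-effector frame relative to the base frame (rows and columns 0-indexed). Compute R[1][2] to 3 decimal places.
End-effector z-axis (col 2 of R) = (0.5000,0.8660,-0.0000)
R[1][2] = 0.8660

0.866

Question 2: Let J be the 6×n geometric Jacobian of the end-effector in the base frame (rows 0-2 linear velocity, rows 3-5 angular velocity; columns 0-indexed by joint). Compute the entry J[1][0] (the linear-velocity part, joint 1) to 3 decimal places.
axis z_0 = ẑ; lever o_n−o_0 = (-2.8660,-2.9641,-2.0000)
cross product → J_v[:, 0] = (2.9641,-2.8660,0.0000)
J_ω[:, 0] = z_0
entry J[1][0] = -2.8660

-2.866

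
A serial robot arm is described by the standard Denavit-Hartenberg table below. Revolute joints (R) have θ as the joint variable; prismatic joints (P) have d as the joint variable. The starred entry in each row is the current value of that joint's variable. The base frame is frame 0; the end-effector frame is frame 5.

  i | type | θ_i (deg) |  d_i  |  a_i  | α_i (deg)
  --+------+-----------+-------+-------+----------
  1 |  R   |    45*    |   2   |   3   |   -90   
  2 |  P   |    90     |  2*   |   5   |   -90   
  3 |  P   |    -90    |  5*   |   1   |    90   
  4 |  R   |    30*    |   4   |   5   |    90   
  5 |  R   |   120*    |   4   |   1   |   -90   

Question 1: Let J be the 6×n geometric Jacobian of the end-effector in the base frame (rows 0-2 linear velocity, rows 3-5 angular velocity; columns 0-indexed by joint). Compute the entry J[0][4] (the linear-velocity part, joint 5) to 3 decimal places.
0.837

axis z_4 = (0.2588,0.9659,0.0000); lever o_n−o_4 = (1.5182,3.7343,0.8660)
cross product → J_v[:, 4] = (0.8365,-0.2241,-0.5000)
J_ω[:, 4] = z_4
entry J[0][4] = 0.8365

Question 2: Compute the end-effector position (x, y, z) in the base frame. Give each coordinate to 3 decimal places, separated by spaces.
-6.847 5.735 1.866

after link 1: o_1 = (2.1213, 2.1213, 2.0000)
after link 2: o_2 = (0.7071, 3.5355, -3.0000)
after link 3: o_3 = (-3.5355, 0.7071, -3.0000)
after link 4: o_4 = (-8.3652, 2.0012, 1.0000)
after link 5: o_5 = (-6.8469, 5.7355, 1.8660)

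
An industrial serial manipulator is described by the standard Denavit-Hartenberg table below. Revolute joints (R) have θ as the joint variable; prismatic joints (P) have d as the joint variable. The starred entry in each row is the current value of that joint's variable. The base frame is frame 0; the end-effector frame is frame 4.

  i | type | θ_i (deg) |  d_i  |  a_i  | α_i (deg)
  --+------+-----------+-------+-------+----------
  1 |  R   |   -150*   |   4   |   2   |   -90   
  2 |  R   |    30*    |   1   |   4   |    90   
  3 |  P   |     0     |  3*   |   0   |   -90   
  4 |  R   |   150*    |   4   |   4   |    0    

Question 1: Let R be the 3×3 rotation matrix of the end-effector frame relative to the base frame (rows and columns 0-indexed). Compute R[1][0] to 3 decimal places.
End-effector x-axis (col 0 of R) = (0.8660,0.5000,0.0000)
R[1][0] = 0.5000

0.500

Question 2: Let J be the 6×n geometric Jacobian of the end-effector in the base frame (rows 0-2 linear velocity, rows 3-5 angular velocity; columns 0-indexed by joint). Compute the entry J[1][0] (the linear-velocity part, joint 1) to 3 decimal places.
axis z_0 = ẑ; lever o_n−o_0 = (-0.0670,-5.8122,4.5981)
cross product → J_v[:, 0] = (5.8122,-0.0670,0.0000)
J_ω[:, 0] = z_0
entry J[1][0] = -0.0670

-0.067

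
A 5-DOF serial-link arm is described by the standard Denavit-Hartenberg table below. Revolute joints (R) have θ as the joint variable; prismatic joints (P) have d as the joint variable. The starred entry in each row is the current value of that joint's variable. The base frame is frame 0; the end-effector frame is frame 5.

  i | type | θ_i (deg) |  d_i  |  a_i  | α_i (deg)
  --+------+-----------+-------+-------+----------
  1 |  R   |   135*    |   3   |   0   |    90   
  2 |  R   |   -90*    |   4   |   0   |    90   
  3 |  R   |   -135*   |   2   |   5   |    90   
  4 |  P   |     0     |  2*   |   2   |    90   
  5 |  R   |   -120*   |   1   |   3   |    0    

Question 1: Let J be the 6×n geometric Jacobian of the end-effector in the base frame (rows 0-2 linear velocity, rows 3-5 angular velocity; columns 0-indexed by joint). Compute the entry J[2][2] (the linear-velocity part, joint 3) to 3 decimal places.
-4.312

axis z_2 = (0.7071,-0.7071,-0.0000); lever o_n−o_2 = (-2.3419,-3.7561,3.4662)
cross product → J_v[:, 2] = (-2.4510,-2.4510,-4.3120)
J_ω[:, 2] = z_2
entry J[2][2] = -4.3120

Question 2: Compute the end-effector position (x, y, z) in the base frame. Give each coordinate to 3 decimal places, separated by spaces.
0.486 -0.928 6.466

after link 1: o_1 = (0.0000, 0.0000, 3.0000)
after link 2: o_2 = (2.8284, 2.8284, 3.0000)
after link 3: o_3 = (1.7426, -1.0858, 6.5355)
after link 4: o_4 = (1.7426, -1.0858, 9.3640)
after link 5: o_5 = (0.4865, -0.9277, 6.4662)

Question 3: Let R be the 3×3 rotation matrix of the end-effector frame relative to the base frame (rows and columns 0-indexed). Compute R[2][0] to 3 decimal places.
End-effector x-axis (col 0 of R) = (-0.1830,-0.1830,-0.9659)
R[2][0] = -0.9659

-0.966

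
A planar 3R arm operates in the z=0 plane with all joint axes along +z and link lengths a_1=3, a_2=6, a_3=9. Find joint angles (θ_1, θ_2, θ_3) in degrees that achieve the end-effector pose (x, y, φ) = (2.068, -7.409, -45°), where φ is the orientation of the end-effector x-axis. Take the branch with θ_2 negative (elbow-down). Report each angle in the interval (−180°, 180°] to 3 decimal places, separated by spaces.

wrist centre = target − a_3·(cos φ, sin φ) = (-4.2960, -1.0450)
cos θ_2 = (19.5474−3²−6²)/(2·3·6) = -0.7070; θ_2 = -134.9927° (elbow-down)
β = atan2(-1.0450,-4.2960) = -166.3277°; ψ = atan2(-4.2432,-1.2421) = -106.3163°
θ_1 = β − ψ = -60.0115°
θ_3 = φ − θ_1 − θ_2 = 150.0042° (wrapped to (-180°,180°])

-60.011 -134.993 150.004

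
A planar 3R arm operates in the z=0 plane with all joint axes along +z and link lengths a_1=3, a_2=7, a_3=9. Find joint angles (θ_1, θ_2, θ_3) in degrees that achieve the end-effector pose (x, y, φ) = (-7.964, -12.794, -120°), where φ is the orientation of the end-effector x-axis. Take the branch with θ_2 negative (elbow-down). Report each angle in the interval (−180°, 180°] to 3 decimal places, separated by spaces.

wrist centre = target − a_3·(cos φ, sin φ) = (-3.4640, -4.9998)
cos θ_2 = (36.9970−3²−7²)/(2·3·7) = -0.5001; θ_2 = -120.0047° (elbow-down)
β = atan2(-4.9998,-3.4640) = -124.7154°; ψ = atan2(-6.0619,-0.5005) = -94.7199°
θ_1 = β − ψ = -29.9955°
θ_3 = φ − θ_1 − θ_2 = 30.0002° (wrapped to (-180°,180°])

-29.996 -120.005 30.000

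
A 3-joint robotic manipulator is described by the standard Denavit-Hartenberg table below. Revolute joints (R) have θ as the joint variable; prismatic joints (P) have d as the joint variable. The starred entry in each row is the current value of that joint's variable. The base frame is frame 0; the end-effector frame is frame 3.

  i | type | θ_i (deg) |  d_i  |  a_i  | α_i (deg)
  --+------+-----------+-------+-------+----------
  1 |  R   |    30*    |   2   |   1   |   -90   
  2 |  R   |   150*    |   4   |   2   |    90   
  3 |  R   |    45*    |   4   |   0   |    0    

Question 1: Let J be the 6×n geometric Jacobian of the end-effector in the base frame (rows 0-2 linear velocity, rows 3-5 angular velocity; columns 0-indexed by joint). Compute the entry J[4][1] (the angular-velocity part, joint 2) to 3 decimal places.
axis z_1 = (-0.5000,0.8660,0.0000); lever o_n−o_1 = (-1.7679,3.5981,-4.4641)
cross product → J_v[:, 1] = (-3.8660,-2.2321,-0.2679)
J_ω[:, 1] = z_1
entry J[4][1] = 0.8660

0.866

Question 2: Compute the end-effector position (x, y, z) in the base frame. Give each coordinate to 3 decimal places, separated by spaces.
after link 1: o_1 = (0.8660, 0.5000, 2.0000)
after link 2: o_2 = (-2.6340, 3.0981, 1.0000)
after link 3: o_3 = (-0.9019, 4.0981, -2.4641)

-0.902 4.098 -2.464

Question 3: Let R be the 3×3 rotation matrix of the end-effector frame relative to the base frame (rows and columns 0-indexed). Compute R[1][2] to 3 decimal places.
End-effector z-axis (col 2 of R) = (0.4330,0.2500,-0.8660)
R[1][2] = 0.2500

0.250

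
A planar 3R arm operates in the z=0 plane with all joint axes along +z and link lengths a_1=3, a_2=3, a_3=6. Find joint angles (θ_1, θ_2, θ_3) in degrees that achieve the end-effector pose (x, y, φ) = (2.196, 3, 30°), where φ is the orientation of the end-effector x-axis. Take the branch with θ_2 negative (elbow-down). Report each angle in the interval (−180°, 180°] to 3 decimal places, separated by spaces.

wrist centre = target − a_3·(cos φ, sin φ) = (-3.0002, 0.0000)
cos θ_2 = (9.0009−3²−3²)/(2·3·3) = -0.4999; θ_2 = -119.9966° (elbow-down)
β = atan2(0.0000,-3.0002) = 180.0000°; ψ = atan2(-2.5982,1.5002) = -59.9983°
θ_1 = β − ψ = 239.9983°
θ_3 = φ − θ_1 − θ_2 = -90.0017° (wrapped to (-180°,180°])

-120.002 -119.997 -90.002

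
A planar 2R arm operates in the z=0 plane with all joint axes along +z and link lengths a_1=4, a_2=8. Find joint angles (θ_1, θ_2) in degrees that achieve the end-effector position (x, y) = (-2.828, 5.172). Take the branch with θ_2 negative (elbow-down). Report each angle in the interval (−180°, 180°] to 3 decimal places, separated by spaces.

-135.009 -134.997

cos θ_2 = (34.7472−4²−8²)/(2·4·8) = -0.7071; θ_2 = -134.9975° (elbow-down)
β = atan2(5.1720,-2.8280) = 118.6694°; ψ = atan2(-5.6571,-1.6566) = -106.3219°
θ_1 = β − ψ = 224.9913°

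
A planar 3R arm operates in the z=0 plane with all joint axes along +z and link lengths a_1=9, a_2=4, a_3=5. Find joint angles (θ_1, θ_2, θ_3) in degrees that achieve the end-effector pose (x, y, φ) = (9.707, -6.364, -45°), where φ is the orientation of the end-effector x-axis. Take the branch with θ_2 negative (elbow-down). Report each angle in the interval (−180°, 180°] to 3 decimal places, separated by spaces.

-0.001 -135.001 90.002

wrist centre = target − a_3·(cos φ, sin φ) = (6.1715, -2.8285)
cos θ_2 = (46.0872−9²−4²)/(2·9·4) = -0.7071; θ_2 = -135.0012° (elbow-down)
β = atan2(-2.8285,6.1715) = -24.6226°; ψ = atan2(-2.8284,6.1715) = -24.6217°
θ_1 = β − ψ = -0.0009°
θ_3 = φ − θ_1 − θ_2 = 90.0022° (wrapped to (-180°,180°])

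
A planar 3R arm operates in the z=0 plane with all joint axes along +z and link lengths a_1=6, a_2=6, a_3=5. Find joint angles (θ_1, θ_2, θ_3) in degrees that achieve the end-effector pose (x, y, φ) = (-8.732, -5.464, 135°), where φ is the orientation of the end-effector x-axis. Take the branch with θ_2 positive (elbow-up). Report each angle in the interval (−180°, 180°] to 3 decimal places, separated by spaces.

wrist centre = target − a_3·(cos φ, sin φ) = (-5.1965, -8.9995)
cos θ_2 = (107.9949−6²−6²)/(2·6·6) = 0.4999; θ_2 = 60.0047° (elbow-up)
β = atan2(-8.9995,-5.1965) = -120.0028°; ψ = atan2(5.1964,8.9996) = 30.0024°
θ_1 = β − ψ = -150.0051°
θ_3 = φ − θ_1 − θ_2 = -134.9996° (wrapped to (-180°,180°])

-150.005 60.005 -135.000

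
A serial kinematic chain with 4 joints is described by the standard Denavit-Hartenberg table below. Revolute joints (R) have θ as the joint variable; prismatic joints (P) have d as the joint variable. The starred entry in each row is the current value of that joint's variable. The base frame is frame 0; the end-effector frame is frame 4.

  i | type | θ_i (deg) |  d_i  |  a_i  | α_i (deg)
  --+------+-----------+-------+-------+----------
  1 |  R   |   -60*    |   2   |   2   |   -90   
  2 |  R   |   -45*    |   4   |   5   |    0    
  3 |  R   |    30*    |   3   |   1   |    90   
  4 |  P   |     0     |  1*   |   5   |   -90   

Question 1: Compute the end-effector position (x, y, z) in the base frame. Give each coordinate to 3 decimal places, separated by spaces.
after link 1: o_1 = (1.0000, -1.7321, 2.0000)
after link 2: o_2 = (6.2319, -2.7939, 5.5355)
after link 3: o_3 = (9.3129, -2.1304, 5.7944)
after link 4: o_4 = (11.5983, -6.0889, 8.0544)

11.598 -6.089 8.054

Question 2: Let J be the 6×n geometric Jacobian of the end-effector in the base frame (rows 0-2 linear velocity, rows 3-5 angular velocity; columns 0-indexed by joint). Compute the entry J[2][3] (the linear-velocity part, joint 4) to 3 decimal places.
prismatic axis z_3 = (-0.1294,0.2241,0.9659)
J_v[:, 3] = z_3; J_ω[:, 3] = (0,0,0)
entry J[2][3] = 0.9659

0.966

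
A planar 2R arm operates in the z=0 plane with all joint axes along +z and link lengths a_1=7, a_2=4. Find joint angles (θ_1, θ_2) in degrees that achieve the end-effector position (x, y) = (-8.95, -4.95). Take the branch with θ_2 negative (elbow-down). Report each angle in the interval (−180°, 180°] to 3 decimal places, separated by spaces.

-135.003 -44.990

cos θ_2 = (104.6050−7²−4²)/(2·7·4) = 0.7072; θ_2 = -44.9898° (elbow-down)
β = atan2(-4.9500,-8.9500) = -151.0542°; ψ = atan2(-2.8279,9.8289) = -16.0513°
θ_1 = β − ψ = -135.0029°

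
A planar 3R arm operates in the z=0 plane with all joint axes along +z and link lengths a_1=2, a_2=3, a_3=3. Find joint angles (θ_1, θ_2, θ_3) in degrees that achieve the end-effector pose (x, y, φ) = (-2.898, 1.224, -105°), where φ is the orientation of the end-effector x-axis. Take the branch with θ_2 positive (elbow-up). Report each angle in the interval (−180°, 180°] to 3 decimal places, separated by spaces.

wrist centre = target − a_3·(cos φ, sin φ) = (-2.1215, 4.1218)
cos θ_2 = (21.4900−2²−3²)/(2·2·3) = 0.7075; θ_2 = 44.9682° (elbow-up)
β = atan2(4.1218,-2.1215) = 117.2356°; ψ = atan2(2.1201,4.1225) = 27.2161°
θ_1 = β − ψ = 90.0195°
θ_3 = φ − θ_1 − θ_2 = 120.0124° (wrapped to (-180°,180°])

90.019 44.968 120.012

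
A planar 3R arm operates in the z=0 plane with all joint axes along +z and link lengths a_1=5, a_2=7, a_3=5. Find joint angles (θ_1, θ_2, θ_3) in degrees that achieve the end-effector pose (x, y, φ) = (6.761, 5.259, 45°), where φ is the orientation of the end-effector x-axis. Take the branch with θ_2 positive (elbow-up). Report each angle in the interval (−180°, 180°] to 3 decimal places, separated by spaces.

-78.775 150.007 -26.232

wrist centre = target − a_3·(cos φ, sin φ) = (3.2255, 1.7235)
cos θ_2 = (13.3740−5²−7²)/(2·5·7) = -0.8661; θ_2 = 150.0070° (elbow-up)
β = atan2(1.7235,3.2255) = 28.1170°; ψ = atan2(3.4993,-1.0626) = 106.8917°
θ_1 = β − ψ = -78.7747°
θ_3 = φ − θ_1 − θ_2 = -26.2322° (wrapped to (-180°,180°])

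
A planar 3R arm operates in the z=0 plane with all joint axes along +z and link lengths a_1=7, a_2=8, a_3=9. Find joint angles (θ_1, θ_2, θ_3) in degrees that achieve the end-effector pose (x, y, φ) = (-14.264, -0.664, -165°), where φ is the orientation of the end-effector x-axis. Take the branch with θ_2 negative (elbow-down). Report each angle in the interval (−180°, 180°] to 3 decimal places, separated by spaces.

wrist centre = target − a_3·(cos φ, sin φ) = (-5.5707, 1.6654)
cos θ_2 = (33.8058−7²−8²)/(2·7·8) = -0.7071; θ_2 = -134.9987° (elbow-down)
β = atan2(1.6654,-5.5707) = 163.3558°; ψ = atan2(-5.6570,1.3433) = -76.6423°
θ_1 = β − ψ = 239.9981°
θ_3 = φ − θ_1 − θ_2 = 90.0007° (wrapped to (-180°,180°])

-120.002 -134.999 90.001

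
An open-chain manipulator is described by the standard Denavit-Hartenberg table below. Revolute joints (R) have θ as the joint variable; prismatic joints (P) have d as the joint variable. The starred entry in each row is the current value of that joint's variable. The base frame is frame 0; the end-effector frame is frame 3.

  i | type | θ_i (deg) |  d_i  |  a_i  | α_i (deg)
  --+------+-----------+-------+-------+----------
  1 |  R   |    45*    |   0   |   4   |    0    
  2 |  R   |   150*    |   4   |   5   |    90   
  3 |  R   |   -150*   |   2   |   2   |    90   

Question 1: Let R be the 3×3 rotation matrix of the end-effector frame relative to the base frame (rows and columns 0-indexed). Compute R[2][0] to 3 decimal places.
-0.500

End-effector x-axis (col 0 of R) = (0.8365,0.2241,-0.5000)
R[2][0] = -0.5000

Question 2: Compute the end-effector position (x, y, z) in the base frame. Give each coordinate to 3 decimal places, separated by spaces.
-0.846 3.914 3.000

after link 1: o_1 = (2.8284, 2.8284, 0.0000)
after link 2: o_2 = (-2.0012, 1.5343, 4.0000)
after link 3: o_3 = (-0.8458, 3.9145, 3.0000)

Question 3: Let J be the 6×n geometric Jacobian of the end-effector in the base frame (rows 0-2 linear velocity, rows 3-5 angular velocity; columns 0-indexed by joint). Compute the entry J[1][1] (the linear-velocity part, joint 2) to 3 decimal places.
axis z_1 = (0.0000,0.0000,1.0000); lever o_n−o_1 = (-3.6742,1.0860,3.0000)
cross product → J_v[:, 1] = (-1.0860,-3.6742,0.0000)
J_ω[:, 1] = z_1
entry J[1][1] = -3.6742

-3.674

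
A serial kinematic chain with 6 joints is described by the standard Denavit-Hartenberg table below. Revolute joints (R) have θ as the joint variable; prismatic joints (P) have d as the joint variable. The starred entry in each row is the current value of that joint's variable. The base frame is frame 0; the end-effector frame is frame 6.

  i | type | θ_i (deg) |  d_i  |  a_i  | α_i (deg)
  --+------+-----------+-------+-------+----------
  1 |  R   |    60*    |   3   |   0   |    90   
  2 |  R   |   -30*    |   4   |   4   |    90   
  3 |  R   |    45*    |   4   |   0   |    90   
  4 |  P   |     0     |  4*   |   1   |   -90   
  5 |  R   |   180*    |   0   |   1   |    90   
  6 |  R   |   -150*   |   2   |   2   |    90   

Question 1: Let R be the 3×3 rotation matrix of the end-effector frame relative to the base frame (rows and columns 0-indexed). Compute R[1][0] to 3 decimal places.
End-effector x-axis (col 0 of R) = (0.9205,0.3696,0.1268)
R[1][0] = 0.3696

0.370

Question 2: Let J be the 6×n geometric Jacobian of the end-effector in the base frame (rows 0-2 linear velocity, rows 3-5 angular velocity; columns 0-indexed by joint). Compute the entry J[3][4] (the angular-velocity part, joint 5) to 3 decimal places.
axis z_4 = (-0.2500,-0.4330,-0.8660); lever o_n−o_4 = (1.5348,-1.2053,1.3143)
cross product → J_v[:, 4] = (-1.6130,-1.0006,0.9659)
J_ω[:, 4] = z_4
entry J[3][4] = -0.2500

-0.250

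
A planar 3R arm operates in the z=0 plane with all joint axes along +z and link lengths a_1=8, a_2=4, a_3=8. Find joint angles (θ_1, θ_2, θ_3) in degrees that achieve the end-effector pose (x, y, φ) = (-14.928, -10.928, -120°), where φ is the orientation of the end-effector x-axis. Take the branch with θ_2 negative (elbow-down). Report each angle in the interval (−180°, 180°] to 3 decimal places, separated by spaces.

-149.997 -30.011 60.008

wrist centre = target − a_3·(cos φ, sin φ) = (-10.9280, -3.9998)
cos θ_2 = (135.4196−8²−4²)/(2·8·4) = 0.8659; θ_2 = -30.0109° (elbow-down)
β = atan2(-3.9998,-10.9280) = -159.8967°; ψ = atan2(-2.0007,11.4637) = -9.8996°
θ_1 = β − ψ = -149.9971°
θ_3 = φ − θ_1 − θ_2 = 60.0080° (wrapped to (-180°,180°])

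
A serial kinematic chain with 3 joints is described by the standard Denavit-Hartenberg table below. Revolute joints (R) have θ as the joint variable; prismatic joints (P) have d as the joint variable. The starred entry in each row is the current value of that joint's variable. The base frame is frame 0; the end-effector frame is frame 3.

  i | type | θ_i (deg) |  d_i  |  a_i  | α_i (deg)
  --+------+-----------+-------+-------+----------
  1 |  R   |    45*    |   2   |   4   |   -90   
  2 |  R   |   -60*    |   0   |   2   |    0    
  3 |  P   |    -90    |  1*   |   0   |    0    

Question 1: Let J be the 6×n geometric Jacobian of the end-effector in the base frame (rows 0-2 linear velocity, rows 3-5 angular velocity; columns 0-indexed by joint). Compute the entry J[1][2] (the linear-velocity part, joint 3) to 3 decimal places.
prismatic axis z_2 = (-0.7071,0.7071,0.0000)
J_v[:, 2] = z_2; J_ω[:, 2] = (0,0,0)
entry J[1][2] = 0.7071

0.707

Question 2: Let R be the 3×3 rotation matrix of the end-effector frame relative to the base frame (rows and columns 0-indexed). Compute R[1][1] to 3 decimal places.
End-effector y-axis (col 1 of R) = (0.3536,0.3536,0.8660)
R[1][1] = 0.3536

0.354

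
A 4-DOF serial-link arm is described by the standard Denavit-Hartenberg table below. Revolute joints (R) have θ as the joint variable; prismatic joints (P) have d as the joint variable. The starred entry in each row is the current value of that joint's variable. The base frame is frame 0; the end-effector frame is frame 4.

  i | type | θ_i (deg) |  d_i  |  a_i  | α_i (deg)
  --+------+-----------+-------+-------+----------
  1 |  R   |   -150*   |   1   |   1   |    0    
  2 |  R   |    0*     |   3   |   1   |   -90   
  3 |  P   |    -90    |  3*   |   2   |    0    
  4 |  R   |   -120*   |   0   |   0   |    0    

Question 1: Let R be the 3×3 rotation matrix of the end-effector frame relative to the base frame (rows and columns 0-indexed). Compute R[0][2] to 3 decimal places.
End-effector z-axis (col 2 of R) = (0.5000,-0.8660,0.0000)
R[0][2] = 0.5000

0.500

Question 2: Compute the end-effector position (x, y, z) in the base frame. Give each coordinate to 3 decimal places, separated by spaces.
-0.232 -3.598 6.000

after link 1: o_1 = (-0.8660, -0.5000, 1.0000)
after link 2: o_2 = (-1.7321, -1.0000, 4.0000)
after link 3: o_3 = (-0.2321, -3.5981, 6.0000)
after link 4: o_4 = (-0.2321, -3.5981, 6.0000)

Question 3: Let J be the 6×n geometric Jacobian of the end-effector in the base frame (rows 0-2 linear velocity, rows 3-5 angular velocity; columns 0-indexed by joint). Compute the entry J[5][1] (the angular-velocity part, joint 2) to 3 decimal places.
axis z_1 = (0.0000,0.0000,1.0000); lever o_n−o_1 = (0.6340,-3.0981,5.0000)
cross product → J_v[:, 1] = (3.0981,0.6340,-0.0000)
J_ω[:, 1] = z_1
entry J[5][1] = 1.0000

1.000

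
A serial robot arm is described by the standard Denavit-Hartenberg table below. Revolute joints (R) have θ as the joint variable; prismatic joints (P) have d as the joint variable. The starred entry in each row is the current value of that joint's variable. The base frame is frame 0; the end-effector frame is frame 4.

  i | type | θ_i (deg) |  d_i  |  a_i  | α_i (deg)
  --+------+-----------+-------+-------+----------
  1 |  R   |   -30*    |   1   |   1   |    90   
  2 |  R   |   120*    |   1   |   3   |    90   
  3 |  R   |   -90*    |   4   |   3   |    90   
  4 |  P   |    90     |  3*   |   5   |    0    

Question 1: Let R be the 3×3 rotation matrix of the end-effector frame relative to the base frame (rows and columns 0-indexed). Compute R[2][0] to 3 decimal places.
0.500

End-effector x-axis (col 0 of R) = (0.7500,-0.4330,0.5000)
R[2][0] = 0.5000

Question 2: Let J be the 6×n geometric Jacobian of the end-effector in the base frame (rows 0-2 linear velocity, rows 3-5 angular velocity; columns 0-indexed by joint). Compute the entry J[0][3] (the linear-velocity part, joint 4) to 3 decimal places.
0.433

prismatic axis z_3 = (0.4330,-0.2500,-0.8660)
J_v[:, 3] = z_3; J_ω[:, 3] = (0,0,0)
entry J[0][3] = 0.4330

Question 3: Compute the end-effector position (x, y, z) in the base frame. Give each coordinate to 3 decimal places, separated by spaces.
8.616 -2.665 5.500

after link 1: o_1 = (0.8660, -0.5000, 1.0000)
after link 2: o_2 = (-0.9330, -0.6160, 3.5981)
after link 3: o_3 = (3.5670, 0.2500, 5.5981)
after link 4: o_4 = (8.6160, -2.6651, 5.5000)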